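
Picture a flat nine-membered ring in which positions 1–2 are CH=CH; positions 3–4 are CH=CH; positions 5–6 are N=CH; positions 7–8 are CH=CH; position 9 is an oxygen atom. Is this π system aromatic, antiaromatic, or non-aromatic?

Every ring atom contributes a p orbital perpendicular to the ring (the double-bond atoms are sp², each contributing one p electron; the doubly-bonded nitrogens are pyridine-type — their lone pairs lie in the ring plane, leaving one electron in the p orbital; the oxygen donates one lone pair from its p orbital), so the π system is cyclic and fully conjugated.
π-electron count: 4 × 2 = 8 from the double-bond units + 2 from the O atom = 10.
That gives a 4n+2 count (10, n = 2).

Aromatic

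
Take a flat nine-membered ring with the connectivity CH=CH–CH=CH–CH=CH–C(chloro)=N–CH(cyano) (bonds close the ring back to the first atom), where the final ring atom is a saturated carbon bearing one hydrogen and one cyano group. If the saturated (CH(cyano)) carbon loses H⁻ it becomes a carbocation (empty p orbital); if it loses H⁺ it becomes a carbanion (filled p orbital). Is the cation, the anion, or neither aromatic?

Once that carbon is sp², every ring atom has a p orbital and both ions are fully conjugated.
Cation: 4 × 2 + 0 = 8 π electrons → 4(2), antiaromatic.
Anion: 4 × 2 + 2 = 10 π electrons → 4(2)+2, aromatic.

The anion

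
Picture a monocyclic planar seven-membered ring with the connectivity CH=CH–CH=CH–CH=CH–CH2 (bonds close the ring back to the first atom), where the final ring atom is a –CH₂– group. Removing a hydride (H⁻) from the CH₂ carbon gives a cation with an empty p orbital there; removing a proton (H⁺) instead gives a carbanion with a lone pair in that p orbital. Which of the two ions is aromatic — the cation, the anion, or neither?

The cation

In both ions every ring atom is sp² and contributes a p orbital, so both rings are fully conjugated.
Cation: 3 × 2 + 0 = 6 π electrons → 4(1)+2, aromatic.
Anion: 3 × 2 + 2 = 8 π electrons → 4(2), antiaromatic.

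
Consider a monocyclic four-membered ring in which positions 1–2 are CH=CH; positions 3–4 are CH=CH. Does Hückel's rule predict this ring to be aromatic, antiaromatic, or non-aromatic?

Check conjugation: the double-bond atoms are sp², each contributing one p electron — every position has a p orbital, so the cyclic π system is continuous.
Counting π electrons: 2 × 2 = 4 from the 2 double-bond units.
With 4 = 4·1 π electrons, Hückel's rule classifies the planar ring as antiaromatic.
(This ring is cyclobutadiene.)

Antiaromatic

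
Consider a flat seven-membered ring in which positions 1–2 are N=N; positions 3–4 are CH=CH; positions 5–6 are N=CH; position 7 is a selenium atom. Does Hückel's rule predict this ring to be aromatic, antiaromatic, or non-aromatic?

Antiaromatic

Check conjugation: each doubly-bonded ring atom is sp² with one p-orbital electron; the doubly-bonded nitrogens are pyridine-type — their lone pairs lie in the ring plane, leaving one electron in the p orbital; the selenium donates one lone pair from its p orbital — every position has a p orbital, so the cyclic π system is continuous.
Adding the contributions, 3 × 2 = 6 from the double-bond units + 2 from the Se atom = 8.
With 8 = 4·2 π electrons, Hückel's rule classifies the planar ring as antiaromatic.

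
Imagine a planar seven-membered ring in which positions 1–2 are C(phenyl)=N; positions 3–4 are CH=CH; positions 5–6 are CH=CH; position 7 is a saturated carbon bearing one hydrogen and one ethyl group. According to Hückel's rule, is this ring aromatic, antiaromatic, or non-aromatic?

Non-aromatic

Because that saturated carbon is sp³ and has no p orbital in the ring π system at the CH(ethyl) position, the π system cannot extend all the way around the ring.
Without a continuous loop of overlapping p orbitals the Hückel electron count never comes into play.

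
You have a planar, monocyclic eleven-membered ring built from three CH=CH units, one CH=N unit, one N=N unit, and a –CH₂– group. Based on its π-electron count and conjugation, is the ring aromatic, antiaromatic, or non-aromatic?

Because the tetrahedral CH₂ carbon is sp³ and has no p orbital in the ring π system at the CH2 position, the π system cannot extend all the way around the ring.
Broken conjugation rules out both aromaticity and antiaromaticity.

Non-aromatic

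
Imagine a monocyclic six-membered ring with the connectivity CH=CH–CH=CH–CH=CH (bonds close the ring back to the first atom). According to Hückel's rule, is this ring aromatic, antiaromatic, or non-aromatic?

The p orbitals form a continuous loop: every atom in a ring double bond is sp² and brings one electron to the p orbital. The ring is fully conjugated.
Adding the contributions, 3 × 2 = 6 from the 3 double-bond units.
That gives a 4n+2 count (6, n = 1).

Aromatic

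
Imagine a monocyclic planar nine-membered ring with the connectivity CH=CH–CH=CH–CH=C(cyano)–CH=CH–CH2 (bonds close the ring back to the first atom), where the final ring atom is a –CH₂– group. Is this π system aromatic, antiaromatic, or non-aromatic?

At the CH2 position, the tetrahedral CH₂ carbon is sp³ and has no p orbital in the ring π system; the ring's p-orbital overlap is broken there.
Without a continuous loop of overlapping p orbitals the Hückel electron count never comes into play.

Non-aromatic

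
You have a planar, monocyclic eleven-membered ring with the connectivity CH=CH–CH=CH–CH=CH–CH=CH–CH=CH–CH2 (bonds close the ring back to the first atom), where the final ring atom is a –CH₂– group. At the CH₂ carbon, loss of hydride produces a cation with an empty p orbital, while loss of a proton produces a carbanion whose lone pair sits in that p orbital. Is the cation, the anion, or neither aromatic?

The cation

Both ions have a continuous loop of p orbitals — each ring atom is sp².
Cation: 5 × 2 + 0 = 10 π electrons → 4(2)+2, aromatic.
Anion: 5 × 2 + 2 = 12 π electrons → 4(3), antiaromatic.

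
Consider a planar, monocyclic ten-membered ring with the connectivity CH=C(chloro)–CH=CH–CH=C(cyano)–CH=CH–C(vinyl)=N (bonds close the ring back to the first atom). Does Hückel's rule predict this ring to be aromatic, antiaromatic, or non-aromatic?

Every ring atom contributes a p orbital perpendicular to the ring (every atom in a ring double bond is sp² and brings one electron to the p orbital; each sp² =N– keeps its lone pair in-plane and puts one electron into the π system), so the π system is cyclic and fully conjugated.
Counting π electrons: 5 × 2 = 10 from the 5 double-bond units.
With 10 π electrons (n = 2), the Hückel 4n+2 condition holds.

Aromatic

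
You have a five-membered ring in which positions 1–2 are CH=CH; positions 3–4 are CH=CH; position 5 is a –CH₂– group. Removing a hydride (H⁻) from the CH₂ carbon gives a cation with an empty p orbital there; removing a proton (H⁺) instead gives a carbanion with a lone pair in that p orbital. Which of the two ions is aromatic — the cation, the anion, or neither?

Both ions have a continuous loop of p orbitals — each ring atom is sp².
Cation: 2 × 2 + 0 = 4 π electrons → 4(1), antiaromatic.
Anion: 2 × 2 + 2 = 6 π electrons → 4(1)+2, aromatic.

The anion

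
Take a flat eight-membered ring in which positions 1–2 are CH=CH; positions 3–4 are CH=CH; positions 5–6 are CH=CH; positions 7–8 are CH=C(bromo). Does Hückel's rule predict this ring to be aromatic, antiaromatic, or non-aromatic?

Antiaromatic

Every ring atom contributes a p orbital perpendicular to the ring (each doubly-bonded ring atom is sp² with one p-orbital electron), so the π system is cyclic and fully conjugated.
π-electron count: 4 × 2 = 8 from the 4 double-bond units.
8 = 4(2); a planar, fully conjugated 4n system is antiaromatic.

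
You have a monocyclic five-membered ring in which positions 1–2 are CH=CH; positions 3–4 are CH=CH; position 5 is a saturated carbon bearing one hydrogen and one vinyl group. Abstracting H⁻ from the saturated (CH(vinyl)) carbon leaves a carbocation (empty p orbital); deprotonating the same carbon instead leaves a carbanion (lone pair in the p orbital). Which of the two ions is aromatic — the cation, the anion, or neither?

Once that carbon is sp², every ring atom has a p orbital and both ions are fully conjugated.
Cation: 2 × 2 + 0 = 4 π electrons → 4(1), antiaromatic.
Anion: 2 × 2 + 2 = 6 π electrons → 4(1)+2, aromatic.

The anion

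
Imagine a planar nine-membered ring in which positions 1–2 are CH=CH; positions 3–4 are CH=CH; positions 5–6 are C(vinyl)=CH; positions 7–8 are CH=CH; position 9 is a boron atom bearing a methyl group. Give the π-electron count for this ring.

8

The p orbitals form a continuous loop: every atom in a ring double bond is sp² and brings one electron to the p orbital; the boron has an empty p orbital. The ring is fully conjugated.
π-electron count: 4 × 2 = 8 from the double-bond units + 0 from the B(methyl) atom = 8.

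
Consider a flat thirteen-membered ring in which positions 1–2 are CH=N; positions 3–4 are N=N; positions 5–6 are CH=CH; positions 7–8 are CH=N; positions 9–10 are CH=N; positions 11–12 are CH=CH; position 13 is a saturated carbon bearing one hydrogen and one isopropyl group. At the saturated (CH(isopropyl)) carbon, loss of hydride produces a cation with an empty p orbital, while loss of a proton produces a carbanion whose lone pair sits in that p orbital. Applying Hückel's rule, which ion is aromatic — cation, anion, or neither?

The anion

Once that carbon is sp², every ring atom has a p orbital and both ions are fully conjugated.
Cation: 6 × 2 + 0 = 12 π electrons → 4(3), antiaromatic.
Anion: 6 × 2 + 2 = 14 π electrons → 4(3)+2, aromatic.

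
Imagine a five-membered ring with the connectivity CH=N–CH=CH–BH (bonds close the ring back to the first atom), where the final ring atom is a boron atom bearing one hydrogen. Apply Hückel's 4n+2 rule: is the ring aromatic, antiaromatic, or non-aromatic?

Antiaromatic

Every ring atom contributes a p orbital perpendicular to the ring (the double-bond atoms are sp², each contributing one p electron; each sp² =N– keeps its lone pair in-plane and puts one electron into the π system; the boron has an empty p orbital), so the π system is cyclic and fully conjugated.
Adding the contributions, 2 × 2 = 4 from the double-bond units + 0 from the BH atom = 4.
A 4n π count (4, n = 1) in a planar conjugated ring means antiaromatic.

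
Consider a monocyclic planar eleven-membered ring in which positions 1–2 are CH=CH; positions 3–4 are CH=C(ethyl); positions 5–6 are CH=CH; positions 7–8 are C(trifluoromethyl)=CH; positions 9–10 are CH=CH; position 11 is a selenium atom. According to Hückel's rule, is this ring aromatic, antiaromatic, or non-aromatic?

Every ring atom contributes a p orbital perpendicular to the ring (the double-bond atoms are sp², each contributing one p electron; the selenium donates one lone pair from its p orbital), so the π system is cyclic and fully conjugated.
Counting π electrons: 5 × 2 = 10 from the double-bond units + 2 from the Se atom = 12.
12 = 4(3); a planar, fully conjugated 4n system is antiaromatic.

Antiaromatic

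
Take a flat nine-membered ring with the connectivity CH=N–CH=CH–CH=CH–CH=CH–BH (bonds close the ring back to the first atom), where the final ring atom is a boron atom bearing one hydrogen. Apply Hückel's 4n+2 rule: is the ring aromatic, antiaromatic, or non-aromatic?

Antiaromatic

The p orbitals form a continuous loop: each doubly-bonded ring atom is sp² with one p-orbital electron; each =N– nitrogen is pyridine-type (lone pair in the sp² plane, one electron in the p orbital); the boron has an empty p orbital. The ring is fully conjugated.
Tallying contributions gives 4 × 2 = 8 from the double-bond units + 0 from the BH atom = 8.
A 4n π count (8, n = 2) in a planar conjugated ring means antiaromatic.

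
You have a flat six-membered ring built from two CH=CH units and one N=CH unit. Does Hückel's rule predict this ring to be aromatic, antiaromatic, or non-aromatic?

Aromatic

Every ring atom contributes a p orbital perpendicular to the ring (each doubly-bonded ring atom is sp² with one p-orbital electron; the doubly-bonded nitrogens are pyridine-type — their lone pairs lie in the ring plane, leaving one electron in the p orbital), so the π system is cyclic and fully conjugated.
Tallying contributions gives 3 × 2 = 6 from the 3 double-bond units.
Since 6 = 4·1 + 2, the ring meets the 4n+2 criterion.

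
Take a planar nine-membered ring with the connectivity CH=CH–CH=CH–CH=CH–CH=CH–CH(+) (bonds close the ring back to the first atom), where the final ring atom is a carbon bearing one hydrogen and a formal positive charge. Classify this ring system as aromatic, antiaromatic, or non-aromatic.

All ring atoms are sp² and supply a p orbital to the ring (the double-bond atoms are sp², each contributing one p electron; the carbocation has an empty p orbital); the conjugation is uninterrupted.
Adding the contributions, 4 × 2 = 8 from the double-bond units + 0 from the CH(+) atom = 8.
With 8 = 4·2 π electrons, Hückel's rule classifies the planar ring as antiaromatic.

Antiaromatic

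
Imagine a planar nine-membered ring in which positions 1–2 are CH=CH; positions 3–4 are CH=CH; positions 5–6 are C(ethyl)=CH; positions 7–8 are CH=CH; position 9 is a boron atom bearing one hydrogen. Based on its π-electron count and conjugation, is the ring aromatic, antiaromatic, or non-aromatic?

Antiaromatic

All ring atoms are sp² and supply a p orbital to the ring (every atom in a ring double bond is sp² and brings one electron to the p orbital; the boron has an empty p orbital); the conjugation is uninterrupted.
Adding the contributions, 4 × 2 = 8 from the double-bond units + 0 from the BH atom = 8.
A 4n π count (8, n = 2) in a planar conjugated ring means antiaromatic.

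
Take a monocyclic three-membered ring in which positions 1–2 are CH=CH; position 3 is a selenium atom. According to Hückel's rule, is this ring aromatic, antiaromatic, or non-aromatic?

Antiaromatic

Check conjugation: every atom in a ring double bond is sp² and brings one electron to the p orbital; the selenium donates one lone pair from its p orbital — every position has a p orbital, so the cyclic π system is continuous.
π-electron count: 1 × 2 = 2 from the double-bond unit + 2 from the Se atom = 4.
A 4n π count (4, n = 1) in a planar conjugated ring means antiaromatic.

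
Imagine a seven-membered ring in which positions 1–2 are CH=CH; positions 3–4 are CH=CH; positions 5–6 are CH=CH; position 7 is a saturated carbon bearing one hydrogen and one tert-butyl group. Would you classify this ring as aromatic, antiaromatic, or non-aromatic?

Non-aromatic

The CH(tert-butyl) position has four σ bonds — that saturated carbon is sp³ and has no p orbital in the ring π system — so the cyclic conjugation is interrupted.
Without a continuous loop of overlapping p orbitals the Hückel electron count never comes into play.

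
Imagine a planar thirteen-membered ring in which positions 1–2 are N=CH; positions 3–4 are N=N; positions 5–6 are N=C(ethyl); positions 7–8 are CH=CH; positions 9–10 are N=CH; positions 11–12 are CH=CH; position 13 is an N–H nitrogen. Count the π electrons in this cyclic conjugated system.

Every ring atom contributes a p orbital perpendicular to the ring (each doubly-bonded ring atom is sp² with one p-orbital electron; each sp² =N– keeps its lone pair in-plane and puts one electron into the π system; the pyrrole-type nitrogen donates its lone pair from the p orbital), so the π system is cyclic and fully conjugated.
π-electron count: 6 × 2 = 12 from the double-bond units + 2 from the NH atom = 14.

14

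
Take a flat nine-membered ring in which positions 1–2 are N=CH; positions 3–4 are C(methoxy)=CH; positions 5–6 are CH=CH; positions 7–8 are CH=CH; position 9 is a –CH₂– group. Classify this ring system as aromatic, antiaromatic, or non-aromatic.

Non-aromatic

The CH2 position has four σ bonds — the tetrahedral CH₂ carbon is sp³ and has no p orbital in the ring π system — so the cyclic conjugation is interrupted.
Broken conjugation rules out both aromaticity and antiaromaticity.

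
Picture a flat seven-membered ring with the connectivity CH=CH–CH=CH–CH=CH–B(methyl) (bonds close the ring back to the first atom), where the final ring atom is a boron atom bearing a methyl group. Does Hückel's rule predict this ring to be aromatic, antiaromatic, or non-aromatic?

Aromatic

The p orbitals form a continuous loop: the double-bond atoms are sp², each contributing one p electron; the boron has an empty p orbital. The ring is fully conjugated.
Tallying contributions gives 3 × 2 = 6 from the double-bond units + 0 from the B(methyl) atom = 6.
6 = 4(1) + 2, which satisfies Hückel's 4n+2 rule.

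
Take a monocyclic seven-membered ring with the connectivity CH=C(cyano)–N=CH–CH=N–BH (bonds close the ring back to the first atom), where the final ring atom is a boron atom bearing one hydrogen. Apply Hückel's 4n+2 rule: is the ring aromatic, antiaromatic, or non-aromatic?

Aromatic

Check conjugation: each doubly-bonded ring atom is sp² with one p-orbital electron; the doubly-bonded nitrogens are pyridine-type — their lone pairs lie in the ring plane, leaving one electron in the p orbital; the boron has an empty p orbital — every position has a p orbital, so the cyclic π system is continuous.
Counting π electrons: 3 × 2 = 6 from the double-bond units + 0 from the BH atom = 6.
That gives a 4n+2 count (6, n = 1).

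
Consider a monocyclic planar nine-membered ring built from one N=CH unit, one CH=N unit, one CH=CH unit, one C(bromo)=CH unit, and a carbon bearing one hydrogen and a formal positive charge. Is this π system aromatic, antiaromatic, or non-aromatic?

Every ring atom contributes a p orbital perpendicular to the ring (every atom in a ring double bond is sp² and brings one electron to the p orbital; the doubly-bonded nitrogens are pyridine-type — their lone pairs lie in the ring plane, leaving one electron in the p orbital; the carbocation has an empty p orbital), so the π system is cyclic and fully conjugated.
Adding the contributions, 4 × 2 = 8 from the double-bond units + 0 from the CH(+) atom = 8.
With 8 = 4·2 π electrons, Hückel's rule classifies the planar ring as antiaromatic.

Antiaromatic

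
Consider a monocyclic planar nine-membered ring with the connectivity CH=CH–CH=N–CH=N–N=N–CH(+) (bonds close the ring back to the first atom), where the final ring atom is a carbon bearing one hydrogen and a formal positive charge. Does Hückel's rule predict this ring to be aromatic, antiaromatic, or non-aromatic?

All ring atoms are sp² and supply a p orbital to the ring (the double-bond atoms are sp², each contributing one p electron; the doubly-bonded nitrogens are pyridine-type — their lone pairs lie in the ring plane, leaving one electron in the p orbital; the carbocation has an empty p orbital); the conjugation is uninterrupted.
Counting π electrons: 4 × 2 = 8 from the double-bond units + 0 from the CH(+) atom = 8.
8 = 4(2); a planar, fully conjugated 4n system is antiaromatic.

Antiaromatic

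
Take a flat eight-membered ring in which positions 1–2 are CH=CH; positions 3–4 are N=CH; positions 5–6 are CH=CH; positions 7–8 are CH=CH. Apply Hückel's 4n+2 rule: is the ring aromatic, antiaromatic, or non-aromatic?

The p orbitals form a continuous loop: every atom in a ring double bond is sp² and brings one electron to the p orbital; each sp² =N– keeps its lone pair in-plane and puts one electron into the π system. The ring is fully conjugated.
π-electron count: 4 × 2 = 8 from the 4 double-bond units.
With 8 = 4·2 π electrons, Hückel's rule classifies the planar ring as antiaromatic.

Antiaromatic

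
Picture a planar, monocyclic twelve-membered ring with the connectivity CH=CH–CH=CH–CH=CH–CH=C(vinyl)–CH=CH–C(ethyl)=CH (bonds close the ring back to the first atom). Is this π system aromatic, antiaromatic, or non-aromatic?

Antiaromatic

Check conjugation: each doubly-bonded ring atom is sp² with one p-orbital electron — every position has a p orbital, so the cyclic π system is continuous.
Adding the contributions, 6 × 2 = 12 from the 6 double-bond units.
With 12 = 4·3 π electrons, Hückel's rule classifies the planar ring as antiaromatic.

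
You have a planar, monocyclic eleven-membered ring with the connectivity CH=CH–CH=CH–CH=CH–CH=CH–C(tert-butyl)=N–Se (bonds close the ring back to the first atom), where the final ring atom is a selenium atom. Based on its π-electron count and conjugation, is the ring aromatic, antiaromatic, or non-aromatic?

Antiaromatic

Check conjugation: every atom in a ring double bond is sp² and brings one electron to the p orbital; the doubly-bonded nitrogens are pyridine-type — their lone pairs lie in the ring plane, leaving one electron in the p orbital; the selenium donates one lone pair from its p orbital — every position has a p orbital, so the cyclic π system is continuous.
π-electron count: 5 × 2 = 10 from the double-bond units + 2 from the Se atom = 12.
12 is a 4n count (n = 3), so the planar conjugated ring is antiaromatic.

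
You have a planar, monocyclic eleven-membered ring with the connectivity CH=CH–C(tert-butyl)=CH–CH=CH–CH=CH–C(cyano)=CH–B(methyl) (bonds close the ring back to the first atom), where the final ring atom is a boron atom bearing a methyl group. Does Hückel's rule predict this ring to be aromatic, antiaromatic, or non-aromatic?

Aromatic

Every ring atom contributes a p orbital perpendicular to the ring (each doubly-bonded ring atom is sp² with one p-orbital electron; the boron has an empty p orbital), so the π system is cyclic and fully conjugated.
Counting π electrons: 5 × 2 = 10 from the double-bond units + 0 from the B(methyl) atom = 10.
That gives a 4n+2 count (10, n = 2).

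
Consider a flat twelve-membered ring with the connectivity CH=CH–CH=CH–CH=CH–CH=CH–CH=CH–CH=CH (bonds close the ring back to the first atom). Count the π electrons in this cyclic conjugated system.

12

Check conjugation: the double-bond atoms are sp², each contributing one p electron — every position has a p orbital, so the cyclic π system is continuous.
π-electron count: 6 × 2 = 12 from the 6 double-bond units.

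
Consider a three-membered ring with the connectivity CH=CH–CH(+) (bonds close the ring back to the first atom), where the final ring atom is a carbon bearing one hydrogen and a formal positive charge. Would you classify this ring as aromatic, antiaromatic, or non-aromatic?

Aromatic

The p orbitals form a continuous loop: each doubly-bonded ring atom is sp² with one p-orbital electron; the carbocation has an empty p orbital. The ring is fully conjugated.
Tallying contributions gives 1 × 2 = 2 from the double-bond unit + 0 from the CH(+) atom = 2.
With 2 π electrons (n = 0), the Hückel 4n+2 condition holds.
(The species described is the cyclopropenyl cation.)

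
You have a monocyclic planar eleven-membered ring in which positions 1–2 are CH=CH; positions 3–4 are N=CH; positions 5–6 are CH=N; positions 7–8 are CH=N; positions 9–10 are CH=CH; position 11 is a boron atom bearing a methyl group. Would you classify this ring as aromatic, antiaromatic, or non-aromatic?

Aromatic

Check conjugation: the double-bond atoms are sp², each contributing one p electron; the doubly-bonded nitrogens are pyridine-type — their lone pairs lie in the ring plane, leaving one electron in the p orbital; the boron has an empty p orbital — every position has a p orbital, so the cyclic π system is continuous.
π-electron count: 5 × 2 = 10 from the double-bond units + 0 from the B(methyl) atom = 10.
10 = 4(2) + 2, which satisfies Hückel's 4n+2 rule.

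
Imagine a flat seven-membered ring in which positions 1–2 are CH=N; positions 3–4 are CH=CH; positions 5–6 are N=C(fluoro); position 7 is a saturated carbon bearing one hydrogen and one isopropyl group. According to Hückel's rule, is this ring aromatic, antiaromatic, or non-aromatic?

Non-aromatic

The CH(isopropyl) carbon is saturated: that saturated carbon is sp³ and has no p orbital in the ring π system. Conjugation is not continuous around the ring.
A ring that is not fully conjugated cannot be aromatic or antiaromatic regardless of its π-electron count.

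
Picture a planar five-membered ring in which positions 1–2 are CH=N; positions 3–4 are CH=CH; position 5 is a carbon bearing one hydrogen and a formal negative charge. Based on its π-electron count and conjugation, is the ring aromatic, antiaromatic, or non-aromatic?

Aromatic

All ring atoms are sp² and supply a p orbital to the ring (every atom in a ring double bond is sp² and brings one electron to the p orbital; each sp² =N– keeps its lone pair in-plane and puts one electron into the π system; the carbanion's lone pair occupies the p orbital); the conjugation is uninterrupted.
Adding the contributions, 2 × 2 = 4 from the double-bond units + 2 from the CH(-) atom = 6.
6 = 4(1) + 2, which satisfies Hückel's 4n+2 rule.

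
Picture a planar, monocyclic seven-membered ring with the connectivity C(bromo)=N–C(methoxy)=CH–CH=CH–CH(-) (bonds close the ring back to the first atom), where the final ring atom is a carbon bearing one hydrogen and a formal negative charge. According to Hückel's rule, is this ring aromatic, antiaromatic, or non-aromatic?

All ring atoms are sp² and supply a p orbital to the ring (each doubly-bonded ring atom is sp² with one p-orbital electron; each sp² =N– keeps its lone pair in-plane and puts one electron into the π system; the carbanion's lone pair occupies the p orbital); the conjugation is uninterrupted.
Tallying contributions gives 3 × 2 = 6 from the double-bond units + 2 from the CH(-) atom = 8.
8 is a 4n count (n = 2), so the planar conjugated ring is antiaromatic.

Antiaromatic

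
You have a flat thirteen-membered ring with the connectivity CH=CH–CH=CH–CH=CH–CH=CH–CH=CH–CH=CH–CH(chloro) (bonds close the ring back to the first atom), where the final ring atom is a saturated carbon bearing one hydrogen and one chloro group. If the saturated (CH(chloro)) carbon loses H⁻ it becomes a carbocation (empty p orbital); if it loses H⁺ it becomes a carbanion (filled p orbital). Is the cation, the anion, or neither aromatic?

Both ions have a continuous loop of p orbitals — each ring atom is sp².
Cation: 6 × 2 + 0 = 12 π electrons → 4(3), antiaromatic.
Anion: 6 × 2 + 2 = 14 π electrons → 4(3)+2, aromatic.

The anion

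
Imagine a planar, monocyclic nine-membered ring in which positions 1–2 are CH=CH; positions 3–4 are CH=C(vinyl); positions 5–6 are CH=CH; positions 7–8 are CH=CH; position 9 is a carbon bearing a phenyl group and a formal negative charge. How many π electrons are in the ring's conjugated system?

Check conjugation: the double-bond atoms are sp², each contributing one p electron; the carbanion's lone pair occupies the p orbital — every position has a p orbital, so the cyclic π system is continuous.
Tallying contributions gives 4 × 2 = 8 from the double-bond units + 2 from the C(phenyl)(-) atom = 10.

10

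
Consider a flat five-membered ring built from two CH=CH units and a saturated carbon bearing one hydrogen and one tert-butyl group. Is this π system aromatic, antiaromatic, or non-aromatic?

The CH(tert-butyl) carbon is saturated: that saturated carbon is sp³ and has no p orbital in the ring π system. Conjugation is not continuous around the ring.
Broken conjugation rules out both aromaticity and antiaromaticity.

Non-aromatic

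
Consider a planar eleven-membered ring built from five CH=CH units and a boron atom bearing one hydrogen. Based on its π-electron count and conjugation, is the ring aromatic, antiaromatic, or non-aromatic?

Aromatic

The p orbitals form a continuous loop: each doubly-bonded ring atom is sp² with one p-orbital electron; the boron has an empty p orbital. The ring is fully conjugated.
π-electron count: 5 × 2 = 10 from the double-bond units + 0 from the BH atom = 10.
10 = 4(2) + 2, which satisfies Hückel's 4n+2 rule.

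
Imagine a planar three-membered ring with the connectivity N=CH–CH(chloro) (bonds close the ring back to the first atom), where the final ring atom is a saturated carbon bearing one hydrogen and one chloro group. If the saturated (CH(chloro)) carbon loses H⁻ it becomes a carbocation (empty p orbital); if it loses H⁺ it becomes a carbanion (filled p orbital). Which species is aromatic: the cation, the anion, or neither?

In both ions every ring atom is sp² and contributes a p orbital, so both rings are fully conjugated.
Cation: 1 × 2 + 0 = 2 π electrons → 4(0)+2, aromatic.
Anion: 1 × 2 + 2 = 4 π electrons → 4(1), antiaromatic.

The cation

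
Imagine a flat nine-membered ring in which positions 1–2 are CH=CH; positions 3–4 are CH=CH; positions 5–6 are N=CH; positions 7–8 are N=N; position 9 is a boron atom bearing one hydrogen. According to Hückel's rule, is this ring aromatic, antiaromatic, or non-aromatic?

The p orbitals form a continuous loop: the double-bond atoms are sp², each contributing one p electron; the doubly-bonded nitrogens are pyridine-type — their lone pairs lie in the ring plane, leaving one electron in the p orbital; the boron has an empty p orbital. The ring is fully conjugated.
Tallying contributions gives 4 × 2 = 8 from the double-bond units + 0 from the BH atom = 8.
With 8 = 4·2 π electrons, Hückel's rule classifies the planar ring as antiaromatic.

Antiaromatic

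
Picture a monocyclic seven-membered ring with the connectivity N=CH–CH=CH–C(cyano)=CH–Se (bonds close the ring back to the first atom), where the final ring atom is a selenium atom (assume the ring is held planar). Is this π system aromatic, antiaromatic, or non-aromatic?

Check conjugation: the double-bond atoms are sp², each contributing one p electron; each =N– nitrogen is pyridine-type (lone pair in the sp² plane, one electron in the p orbital); the selenium donates one lone pair from its p orbital — every position has a p orbital, so the cyclic π system is continuous.
Adding the contributions, 3 × 2 = 6 from the double-bond units + 2 from the Se atom = 8.
8 = 4(2); a planar, fully conjugated 4n system is antiaromatic.

Antiaromatic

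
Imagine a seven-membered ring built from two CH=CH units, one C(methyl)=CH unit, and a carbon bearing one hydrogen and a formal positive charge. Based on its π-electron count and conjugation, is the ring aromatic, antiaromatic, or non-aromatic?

All ring atoms are sp² and supply a p orbital to the ring (the double-bond atoms are sp², each contributing one p electron; the carbocation has an empty p orbital); the conjugation is uninterrupted.
Counting π electrons: 3 × 2 = 6 from the double-bond units + 0 from the CH(+) atom = 6.
With 6 π electrons (n = 1), the Hückel 4n+2 condition holds.

Aromatic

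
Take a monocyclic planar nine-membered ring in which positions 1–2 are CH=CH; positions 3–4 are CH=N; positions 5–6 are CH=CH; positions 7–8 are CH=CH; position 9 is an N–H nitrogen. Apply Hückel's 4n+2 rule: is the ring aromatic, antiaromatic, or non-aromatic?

Aromatic

All ring atoms are sp² and supply a p orbital to the ring (every atom in a ring double bond is sp² and brings one electron to the p orbital; each =N– nitrogen is pyridine-type (lone pair in the sp² plane, one electron in the p orbital); the pyrrole-type nitrogen donates its lone pair from the p orbital); the conjugation is uninterrupted.
Counting π electrons: 4 × 2 = 8 from the double-bond units + 2 from the NH atom = 10.
Since 10 = 4·2 + 2, the ring meets the 4n+2 criterion.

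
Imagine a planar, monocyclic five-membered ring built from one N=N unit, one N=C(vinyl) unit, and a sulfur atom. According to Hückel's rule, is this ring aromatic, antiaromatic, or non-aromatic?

Every ring atom contributes a p orbital perpendicular to the ring (each doubly-bonded ring atom is sp² with one p-orbital electron; each sp² =N– keeps its lone pair in-plane and puts one electron into the π system; the sulfur donates one lone pair from its p orbital), so the π system is cyclic and fully conjugated.
π-electron count: 2 × 2 = 4 from the double-bond units + 2 from the S atom = 6.
That gives a 4n+2 count (6, n = 1).

Aromatic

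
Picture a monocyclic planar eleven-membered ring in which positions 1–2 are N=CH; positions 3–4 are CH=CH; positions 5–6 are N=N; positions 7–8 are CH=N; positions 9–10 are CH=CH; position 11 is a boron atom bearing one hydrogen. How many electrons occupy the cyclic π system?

The p orbitals form a continuous loop: every atom in a ring double bond is sp² and brings one electron to the p orbital; each sp² =N– keeps its lone pair in-plane and puts one electron into the π system; the boron has an empty p orbital. The ring is fully conjugated.
Tallying contributions gives 5 × 2 = 10 from the double-bond units + 0 from the BH atom = 10.

10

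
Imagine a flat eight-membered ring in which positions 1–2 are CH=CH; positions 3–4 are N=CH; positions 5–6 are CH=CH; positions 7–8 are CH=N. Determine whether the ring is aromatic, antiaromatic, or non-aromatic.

Check conjugation: the double-bond atoms are sp², each contributing one p electron; the doubly-bonded nitrogens are pyridine-type — their lone pairs lie in the ring plane, leaving one electron in the p orbital — every position has a p orbital, so the cyclic π system is continuous.
Adding the contributions, 4 × 2 = 8 from the 4 double-bond units.
A 4n π count (8, n = 2) in a planar conjugated ring means antiaromatic.

Antiaromatic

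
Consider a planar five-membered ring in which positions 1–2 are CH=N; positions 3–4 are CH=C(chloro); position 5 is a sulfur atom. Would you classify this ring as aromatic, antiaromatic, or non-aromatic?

Every ring atom contributes a p orbital perpendicular to the ring (the double-bond atoms are sp², each contributing one p electron; the doubly-bonded nitrogens are pyridine-type — their lone pairs lie in the ring plane, leaving one electron in the p orbital; the sulfur donates one lone pair from its p orbital), so the π system is cyclic and fully conjugated.
π-electron count: 2 × 2 = 4 from the double-bond units + 2 from the S atom = 6.
With 6 π electrons (n = 1), the Hückel 4n+2 condition holds.

Aromatic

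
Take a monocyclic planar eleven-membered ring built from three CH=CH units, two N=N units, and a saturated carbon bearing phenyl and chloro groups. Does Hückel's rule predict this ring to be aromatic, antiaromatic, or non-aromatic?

Non-aromatic

At the C(phenyl)(chloro) position, that saturated carbon is sp³ and has no p orbital in the ring π system; the ring's p-orbital overlap is broken there.
A ring that is not fully conjugated cannot be aromatic or antiaromatic regardless of its π-electron count.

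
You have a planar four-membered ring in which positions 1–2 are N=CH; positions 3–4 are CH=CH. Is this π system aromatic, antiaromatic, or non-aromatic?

Every ring atom contributes a p orbital perpendicular to the ring (each doubly-bonded ring atom is sp² with one p-orbital electron; each sp² =N– keeps its lone pair in-plane and puts one electron into the π system), so the π system is cyclic and fully conjugated.
Tallying contributions gives 2 × 2 = 4 from the 2 double-bond units.
4 = 4(1); a planar, fully conjugated 4n system is antiaromatic.

Antiaromatic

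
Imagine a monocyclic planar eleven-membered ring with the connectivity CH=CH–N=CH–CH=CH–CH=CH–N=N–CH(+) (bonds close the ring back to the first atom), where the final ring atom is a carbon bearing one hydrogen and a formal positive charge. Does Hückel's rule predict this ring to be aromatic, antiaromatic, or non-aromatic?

The p orbitals form a continuous loop: every atom in a ring double bond is sp² and brings one electron to the p orbital; the doubly-bonded nitrogens are pyridine-type — their lone pairs lie in the ring plane, leaving one electron in the p orbital; the carbocation has an empty p orbital. The ring is fully conjugated.
Counting π electrons: 5 × 2 = 10 from the double-bond units + 0 from the CH(+) atom = 10.
With 10 π electrons (n = 2), the Hückel 4n+2 condition holds.

Aromatic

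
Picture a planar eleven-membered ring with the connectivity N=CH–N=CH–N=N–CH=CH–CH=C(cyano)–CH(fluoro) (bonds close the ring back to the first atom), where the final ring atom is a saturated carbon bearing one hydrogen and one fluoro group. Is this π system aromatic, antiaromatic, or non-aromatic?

Non-aromatic

At the CH(fluoro) position, that saturated carbon is sp³ and has no p orbital in the ring π system; the ring's p-orbital overlap is broken there.
Hückel's rule only applies to fully conjugated rings, so this one is simply non-aromatic.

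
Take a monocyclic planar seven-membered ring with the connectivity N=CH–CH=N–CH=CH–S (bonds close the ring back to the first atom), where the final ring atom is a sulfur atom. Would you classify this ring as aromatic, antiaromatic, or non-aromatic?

The p orbitals form a continuous loop: the double-bond atoms are sp², each contributing one p electron; each sp² =N– keeps its lone pair in-plane and puts one electron into the π system; the sulfur donates one lone pair from its p orbital. The ring is fully conjugated.
Adding the contributions, 3 × 2 = 6 from the double-bond units + 2 from the S atom = 8.
A 4n π count (8, n = 2) in a planar conjugated ring means antiaromatic.

Antiaromatic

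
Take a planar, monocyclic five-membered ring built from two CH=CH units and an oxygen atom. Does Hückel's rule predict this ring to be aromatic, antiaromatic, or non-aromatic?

Aromatic

Check conjugation: the double-bond atoms are sp², each contributing one p electron; the oxygen donates one lone pair from its p orbital — every position has a p orbital, so the cyclic π system is continuous.
π-electron count: 2 × 2 = 4 from the double-bond units + 2 from the O atom = 6.
With 6 π electrons (n = 1), the Hückel 4n+2 condition holds.
This is furan.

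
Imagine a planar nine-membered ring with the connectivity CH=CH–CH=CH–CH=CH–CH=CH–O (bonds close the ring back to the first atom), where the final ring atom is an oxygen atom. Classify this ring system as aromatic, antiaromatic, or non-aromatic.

Check conjugation: each doubly-bonded ring atom is sp² with one p-orbital electron; the oxygen donates one lone pair from its p orbital — every position has a p orbital, so the cyclic π system is continuous.
Tallying contributions gives 4 × 2 = 8 from the double-bond units + 2 from the O atom = 10.
That gives a 4n+2 count (10, n = 2).

Aromatic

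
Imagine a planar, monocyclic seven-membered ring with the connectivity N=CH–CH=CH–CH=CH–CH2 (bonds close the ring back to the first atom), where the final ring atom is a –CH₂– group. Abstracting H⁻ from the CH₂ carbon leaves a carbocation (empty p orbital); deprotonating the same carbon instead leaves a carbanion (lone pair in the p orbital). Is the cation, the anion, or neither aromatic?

Both ions have a continuous loop of p orbitals — each ring atom is sp².
Cation: 3 × 2 + 0 = 6 π electrons → 4(1)+2, aromatic.
Anion: 3 × 2 + 2 = 8 π electrons → 4(2), antiaromatic.

The cation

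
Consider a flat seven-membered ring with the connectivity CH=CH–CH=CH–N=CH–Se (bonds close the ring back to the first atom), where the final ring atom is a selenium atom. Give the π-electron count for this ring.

8

The p orbitals form a continuous loop: every atom in a ring double bond is sp² and brings one electron to the p orbital; each =N– nitrogen is pyridine-type (lone pair in the sp² plane, one electron in the p orbital); the selenium donates one lone pair from its p orbital. The ring is fully conjugated.
π-electron count: 3 × 2 = 6 from the double-bond units + 2 from the Se atom = 8.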